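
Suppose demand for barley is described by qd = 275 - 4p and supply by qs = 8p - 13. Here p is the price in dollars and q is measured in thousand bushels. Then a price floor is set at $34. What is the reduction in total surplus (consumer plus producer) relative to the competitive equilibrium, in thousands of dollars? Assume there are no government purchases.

300

In a free market, 275 - 4p = 8p - 13 gives the equilibrium p* = 24, q* = 179.
Because the floor (34) lies above the market-clearing price, it is binding.
At p = 34: qd = 275 - 4·34 = 139 and qs = 8·34 - 13 = 259.
Quantity traded falls to 139. At q = 139 the demand price is (275 - 139)/4 = 34 and the supply price is (13 + 139)/8 = 19.
Deadweight loss = ½ · (34 - 19) · (179 - 139) = ½ · 15 · 40 = 300.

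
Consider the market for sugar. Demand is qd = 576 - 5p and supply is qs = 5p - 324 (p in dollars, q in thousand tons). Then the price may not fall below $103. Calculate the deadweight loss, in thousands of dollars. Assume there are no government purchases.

845

Setting quantity demanded equal to quantity supplied, 576 - 5p = 5p - 324, gives p* = 90 and q* = 126.
Because the floor (103) lies above the market-clearing price, it is binding.
At p = 103: qd = 576 - 5·103 = 61 and qs = 5·103 - 324 = 191.
Quantity traded falls to 61. At q = 61 the demand price is (576 - 61)/5 = 103 and the supply price is (324 + 61)/5 = 77.
Deadweight loss = ½ · (103 - 77) · (126 - 61) = ½ · 26 · 65 = 845.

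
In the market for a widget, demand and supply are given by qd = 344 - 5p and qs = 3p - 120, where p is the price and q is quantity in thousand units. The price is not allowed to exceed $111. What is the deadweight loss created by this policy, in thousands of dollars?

Equilibrium: 344 - 5p = 3p - 120, so 464 = 8p and p* = 58, q* = 54.
The ceiling of 111 is above the equilibrium price 58, so it is not binding; the market clears at p* = 58, q* = 54.
Since the control does not bind, no trades are prevented and deadweight loss is zero.

0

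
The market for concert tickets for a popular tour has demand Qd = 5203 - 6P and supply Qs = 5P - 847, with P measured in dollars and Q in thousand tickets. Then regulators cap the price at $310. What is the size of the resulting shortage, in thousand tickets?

Without the control the market clears where 5203 - 6P = 5P - 847, i.e. P* = 550 and Q* = 1903.
The ceiling of 310 is below the equilibrium price 550, so it binds.
At P = 310: Qd = 5203 - 6·310 = 3343 and Qs = 5·310 - 847 = 703.
Shortage = Qd - Qs = 3343 - 703 = 2640.

2640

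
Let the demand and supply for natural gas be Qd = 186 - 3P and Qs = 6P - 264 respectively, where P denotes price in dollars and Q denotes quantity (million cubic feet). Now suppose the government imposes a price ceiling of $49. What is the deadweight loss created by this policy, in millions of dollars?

9

Equilibrium: 186 - 3P = 6P - 264, so 450 = 9P and P* = 50, Q* = 36.
Because the ceiling (49) lies below the market-clearing price, it is binding.
At P = 49: Qd = 186 - 3·49 = 39 and Qs = 6·49 - 264 = 30.
Quantity traded falls to 30. At Q = 30 the demand price is (186 - 30)/3 = 52 and the supply price is (264 + 30)/6 = 49.
Deadweight loss = ½ · (52 - 49) · (36 - 30) = ½ · 3 · 6 = 9.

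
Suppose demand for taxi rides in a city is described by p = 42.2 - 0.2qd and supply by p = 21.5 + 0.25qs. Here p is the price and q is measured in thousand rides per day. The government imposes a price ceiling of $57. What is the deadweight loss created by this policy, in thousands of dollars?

Rearranging demand gives qd = 211 - 5p; rearranging supply gives qs = 4p - 86. Equilibrium: 211 - 5p = 4p - 86, so 297 = 9p and p* = 33, q* = 46.
Since 57 is above p* = 33, the ceiling does not bind and the free-market outcome prevails.
Since the control does not bind, no trades are prevented and deadweight loss is zero.

0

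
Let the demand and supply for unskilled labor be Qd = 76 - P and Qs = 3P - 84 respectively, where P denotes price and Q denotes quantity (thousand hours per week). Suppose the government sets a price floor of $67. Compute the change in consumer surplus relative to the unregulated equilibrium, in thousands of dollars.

Setting quantity demanded equal to quantity supplied, 76 - P = 3P - 84, gives P* = 40 and Q* = 36.
Because the floor (67) lies above the market-clearing price, it is binding.
At P = 67: Qd = 76 - 67 = 9 and Qs = 3·67 - 84 = 117.
Consumer surplus without the control is ½ · (76 - 40) · 36 = 648.
With the floor, consumers buy 9 units at 67, so CS = ½ · (76 - 67) · 9 = 40.5.
Change in consumer surplus = 40.5 - 648 = -607.5.

-607.5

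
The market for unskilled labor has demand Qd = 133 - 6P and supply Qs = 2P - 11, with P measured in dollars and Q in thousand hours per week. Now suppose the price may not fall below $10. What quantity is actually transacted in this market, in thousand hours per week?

Equilibrium: 133 - 6P = 2P - 11, so 144 = 8P and P* = 18, Q* = 25.
Since 10 is below P* = 18, the floor does not bind and the free-market outcome prevails.

25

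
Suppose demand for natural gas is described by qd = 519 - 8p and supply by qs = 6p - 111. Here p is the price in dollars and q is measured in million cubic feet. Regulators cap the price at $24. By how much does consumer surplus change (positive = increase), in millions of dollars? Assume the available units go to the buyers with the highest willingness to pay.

Without the control the market clears where 519 - 8p = 6p - 111, i.e. p* = 45 and q* = 159.
Since 24 < 45, the ceiling is binding.
At p = 24: qd = 519 - 8·24 = 327 and qs = 6·24 - 111 = 33.
Consumer surplus without the control is ½ · (64.875 - 45) · 159 = 1580.0625.
With the ceiling, 33 units are sold at 24 (assume they go to the highest-value buyers). The demand price at q = 33 is 60.75, so CS = ½ · [(64.875 - 24) + (60.75 - 24)] · 33 = 1280.8125.
Change in consumer surplus = 1280.8125 - 1580.0625 = -299.25.

-299.25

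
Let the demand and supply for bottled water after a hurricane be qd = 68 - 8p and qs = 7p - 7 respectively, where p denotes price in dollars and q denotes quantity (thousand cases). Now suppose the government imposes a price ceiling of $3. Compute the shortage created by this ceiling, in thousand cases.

Setting quantity demanded equal to quantity supplied, 68 - 8p = 7p - 7, gives p* = 5 and q* = 28.
Since 3 < 5, the ceiling is binding.
At p = 3: qd = 68 - 8·3 = 44 and qs = 7·3 - 7 = 14.
Shortage = qd - qs = 44 - 14 = 30.

30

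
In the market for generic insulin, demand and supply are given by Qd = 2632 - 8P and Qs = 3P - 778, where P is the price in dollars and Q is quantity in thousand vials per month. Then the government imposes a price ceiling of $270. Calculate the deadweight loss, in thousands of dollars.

Setting quantity demanded equal to quantity supplied, 2632 - 8P = 3P - 778, gives P* = 310 and Q* = 152.
The ceiling of 270 is below the equilibrium price 310, so it binds.
At P = 270: Qd = 2632 - 8·270 = 472 and Qs = 3·270 - 778 = 32.
Quantity traded falls to 32. At Q = 32 the demand price is (2632 - 32)/8 = 325 and the supply price is (778 + 32)/3 = 270.
Deadweight loss = ½ · (325 - 270) · (152 - 32) = ½ · 55 · 120 = 3300.

3300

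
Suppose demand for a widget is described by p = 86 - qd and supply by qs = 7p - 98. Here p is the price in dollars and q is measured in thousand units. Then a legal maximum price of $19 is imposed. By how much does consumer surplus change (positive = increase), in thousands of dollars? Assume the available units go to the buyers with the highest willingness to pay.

-252

Rearranging demand gives qd = 86 - p. Without the control the market clears where 86 - p = 7p - 98, i.e. p* = 23 and q* = 63.
Because the ceiling (19) lies below the market-clearing price, it is binding.
At p = 19: qd = 86 - 19 = 67 and qs = 7·19 - 98 = 35.
Consumer surplus without the control is ½ · (86 - 23) · 63 = 1984.5.
With the ceiling, 35 units are sold at 19 (assume they go to the highest-value buyers). The demand price at q = 35 is 51, so CS = ½ · [(86 - 19) + (51 - 19)] · 35 = 1732.5.
Change in consumer surplus = 1732.5 - 1984.5 = -252.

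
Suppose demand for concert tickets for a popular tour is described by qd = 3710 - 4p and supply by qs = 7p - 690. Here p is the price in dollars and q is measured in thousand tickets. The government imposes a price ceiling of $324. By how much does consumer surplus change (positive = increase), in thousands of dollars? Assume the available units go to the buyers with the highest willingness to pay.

In a free market, 3710 - 4p = 7p - 690 gives the equilibrium p* = 400, q* = 2110.
Because the ceiling (324) lies below the market-clearing price, it is binding.
At p = 324: qd = 3710 - 4·324 = 2414 and qs = 7·324 - 690 = 1578.
Consumer surplus without the control is ½ · (927.5 - 400) · 2110 = 556512.5.
With the ceiling, 1578 units are sold at 324 (assume they go to the highest-value buyers). The demand price at q = 1578 is 533, so CS = ½ · [(927.5 - 324) + (533 - 324)] · 1578 = 641062.5.
Change in consumer surplus = 641062.5 - 556512.5 = 84550.

84550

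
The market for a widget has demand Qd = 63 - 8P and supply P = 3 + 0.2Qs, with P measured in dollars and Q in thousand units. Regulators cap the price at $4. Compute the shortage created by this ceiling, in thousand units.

Rearranging supply gives Qs = 5P - 15. Without the control the market clears where 63 - 8P = 5P - 15, i.e. P* = 6 and Q* = 15.
Because the ceiling (4) lies below the market-clearing price, it is binding.
At P = 4: Qd = 63 - 8·4 = 31 and Qs = 5·4 - 15 = 5.
Shortage = Qd - Qs = 31 - 5 = 26.

26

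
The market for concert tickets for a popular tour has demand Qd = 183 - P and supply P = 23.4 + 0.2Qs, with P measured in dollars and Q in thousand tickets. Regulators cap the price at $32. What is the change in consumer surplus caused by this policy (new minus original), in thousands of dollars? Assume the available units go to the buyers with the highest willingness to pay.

-3276

Rearranging supply gives Qs = 5P - 117. Setting quantity demanded equal to quantity supplied, 183 - P = 5P - 117, gives P* = 50 and Q* = 133.
The ceiling of 32 is below the equilibrium price 50, so it binds.
At P = 32: Qd = 183 - 32 = 151 and Qs = 5·32 - 117 = 43.
Consumer surplus without the control is ½ · (183 - 50) · 133 = 8844.5.
With the ceiling, 43 units are sold at 32 (assume they go to the highest-value buyers). The demand price at Q = 43 is 140, so CS = ½ · [(183 - 32) + (140 - 32)] · 43 = 5568.5.
Change in consumer surplus = 5568.5 - 8844.5 = -3276.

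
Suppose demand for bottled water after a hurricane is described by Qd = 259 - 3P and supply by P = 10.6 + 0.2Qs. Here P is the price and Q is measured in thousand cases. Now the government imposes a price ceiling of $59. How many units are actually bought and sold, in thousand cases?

142

Rearranging supply gives Qs = 5P - 53. Equilibrium: 259 - 3P = 5P - 53, so 312 = 8P and P* = 39, Q* = 142.
Since 59 is above P* = 39, the ceiling does not bind and the free-market outcome prevails.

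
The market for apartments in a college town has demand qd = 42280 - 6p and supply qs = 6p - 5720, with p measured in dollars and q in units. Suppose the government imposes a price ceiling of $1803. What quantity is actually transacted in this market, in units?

5098

Setting quantity demanded equal to quantity supplied, 42280 - 6p = 6p - 5720, gives p* = 4000 and q* = 18280.
Since 1803 < 4000, the ceiling is binding.
At p = 1803: qd = 42280 - 6·1803 = 31462 and qs = 6·1803 - 5720 = 5098.
The quantity actually transacted is the short side, supply: 5098.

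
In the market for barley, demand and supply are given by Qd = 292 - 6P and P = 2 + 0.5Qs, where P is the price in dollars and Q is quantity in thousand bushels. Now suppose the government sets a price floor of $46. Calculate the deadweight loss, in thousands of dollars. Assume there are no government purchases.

Rearranging supply gives Qs = 2P - 4. Equilibrium: 292 - 6P = 2P - 4, so 296 = 8P and P* = 37, Q* = 70.
The floor of 46 is above the equilibrium price 37, so it binds.
At P = 46: Qd = 292 - 6·46 = 16 and Qs = 2·46 - 4 = 88.
Quantity traded falls to 16. At Q = 16 the demand price is (292 - 16)/6 = 46 and the supply price is (4 + 16)/2 = 10.
Deadweight loss = ½ · (46 - 10) · (70 - 16) = ½ · 36 · 54 = 972.

972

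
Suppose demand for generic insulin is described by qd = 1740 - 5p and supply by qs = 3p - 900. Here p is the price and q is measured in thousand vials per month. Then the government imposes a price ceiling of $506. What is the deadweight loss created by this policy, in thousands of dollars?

Without the control the market clears where 1740 - 5p = 3p - 900, i.e. p* = 330 and q* = 90.
Since 506 is above p* = 330, the ceiling does not bind and the free-market outcome prevails.
Since the control does not bind, no trades are prevented and deadweight loss is zero.

0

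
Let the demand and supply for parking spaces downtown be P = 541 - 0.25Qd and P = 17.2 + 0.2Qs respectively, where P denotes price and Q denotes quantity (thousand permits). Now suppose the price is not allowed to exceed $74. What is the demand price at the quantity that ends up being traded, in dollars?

Rearranging demand gives Qd = 2164 - 4P; rearranging supply gives Qs = 5P - 86. Equilibrium: 2164 - 4P = 5P - 86, so 2250 = 9P and P* = 250, Q* = 1164.
Since 74 < 250, the ceiling is binding.
At P = 74: Qd = 2164 - 4·74 = 1868 and Qs = 5·74 - 86 = 284.
Only 284 units reach the market. On the demand curve, the marginal buyer's willingness to pay at Q = 284 is (2164 - 284)/4 = 470.

470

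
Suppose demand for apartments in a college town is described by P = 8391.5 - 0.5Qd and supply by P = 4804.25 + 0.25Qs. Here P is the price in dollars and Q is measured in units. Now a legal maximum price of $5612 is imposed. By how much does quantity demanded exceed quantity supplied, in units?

Rearranging demand gives Qd = 16783 - 2P; rearranging supply gives Qs = 4P - 19217. Setting quantity demanded equal to quantity supplied, 16783 - 2P = 4P - 19217, gives P* = 6000 and Q* = 4783.
Because the ceiling (5612) lies below the market-clearing price, it is binding.
At P = 5612: Qd = 16783 - 2·5612 = 5559 and Qs = 4·5612 - 19217 = 3231.
Shortage = Qd - Qs = 5559 - 3231 = 2328.

2328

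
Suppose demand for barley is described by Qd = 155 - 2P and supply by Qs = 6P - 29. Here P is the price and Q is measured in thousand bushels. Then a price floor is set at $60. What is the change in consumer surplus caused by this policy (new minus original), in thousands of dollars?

-2664

Equilibrium: 155 - 2P = 6P - 29, so 184 = 8P and P* = 23, Q* = 109.
The floor of 60 is above the equilibrium price 23, so it binds.
At P = 60: Qd = 155 - 2·60 = 35 and Qs = 6·60 - 29 = 331.
Consumer surplus without the control is ½ · (77.5 - 23) · 109 = 2970.25.
With the floor, consumers buy 35 units at 60, so CS = ½ · (77.5 - 60) · 35 = 306.25.
Change in consumer surplus = 306.25 - 2970.25 = -2664.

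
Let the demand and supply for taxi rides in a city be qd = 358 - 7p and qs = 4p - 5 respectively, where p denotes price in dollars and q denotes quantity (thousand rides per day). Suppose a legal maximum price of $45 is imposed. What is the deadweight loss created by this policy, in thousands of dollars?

Equilibrium: 358 - 7p = 4p - 5, so 363 = 11p and p* = 33, q* = 127.
The ceiling of 45 is above the equilibrium price 33, so it is not binding; the market clears at p* = 33, q* = 127.
Since the control does not bind, no trades are prevented and deadweight loss is zero.

0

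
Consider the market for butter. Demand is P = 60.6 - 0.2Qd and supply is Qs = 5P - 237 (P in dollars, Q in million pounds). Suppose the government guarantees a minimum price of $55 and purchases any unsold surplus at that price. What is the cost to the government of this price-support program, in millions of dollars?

550

Rearranging demand gives Qd = 303 - 5P. Equilibrium: 303 - 5P = 5P - 237, so 540 = 10P and P* = 54, Q* = 33.
Since 55 > 54, the floor is binding.
At P = 55: Qd = 303 - 5·55 = 28 and Qs = 5·55 - 237 = 38.
Surplus = Qs - Qd = 10.
Government expenditure = surplus × support price = 10 × 55 = 550.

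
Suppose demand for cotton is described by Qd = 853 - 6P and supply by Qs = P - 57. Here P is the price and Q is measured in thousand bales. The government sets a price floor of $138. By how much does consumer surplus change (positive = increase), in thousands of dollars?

-392

Without the control the market clears where 853 - 6P = P - 57, i.e. P* = 130 and Q* = 73.
Because the floor (138) lies above the market-clearing price, it is binding.
At P = 138: Qd = 853 - 6·138 = 25 and Qs = 138 - 57 = 81.
Consumer surplus without the control is ½ · (853/6 - 130) · 73 = 5329/12.
With the floor, consumers buy 25 units at 138, so CS = ½ · (853/6 - 138) · 25 = 625/12.
Change in consumer surplus = 625/12 - 5329/12 = -392.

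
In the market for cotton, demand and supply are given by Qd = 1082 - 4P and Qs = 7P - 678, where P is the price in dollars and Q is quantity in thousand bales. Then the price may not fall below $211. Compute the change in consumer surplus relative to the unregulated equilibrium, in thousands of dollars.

In a free market, 1082 - 4P = 7P - 678 gives the equilibrium P* = 160, Q* = 442.
Since 211 > 160, the floor is binding.
At P = 211: Qd = 1082 - 4·211 = 238 and Qs = 7·211 - 678 = 799.
Consumer surplus without the control is ½ · (270.5 - 160) · 442 = 24420.5.
With the floor, consumers buy 238 units at 211, so CS = ½ · (270.5 - 211) · 238 = 7080.5.
Change in consumer surplus = 7080.5 - 24420.5 = -17340.

-17340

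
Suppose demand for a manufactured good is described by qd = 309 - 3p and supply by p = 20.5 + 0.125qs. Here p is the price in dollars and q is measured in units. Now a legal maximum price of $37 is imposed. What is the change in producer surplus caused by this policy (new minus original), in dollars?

-936

Rearranging supply gives qs = 8p - 164. Equilibrium: 309 - 3p = 8p - 164, so 473 = 11p and p* = 43, q* = 180.
Since 37 < 43, the ceiling is binding.
At p = 37: qd = 309 - 3·37 = 198 and qs = 8·37 - 164 = 132.
Producer surplus without the control is ½ · (43 - 20.5) · 180 = 2025.
With the ceiling, producers sell 132 units at 37, so PS = ½ · (37 - 20.5) · 132 = 1089.
Change in producer surplus = 1089 - 2025 = -936.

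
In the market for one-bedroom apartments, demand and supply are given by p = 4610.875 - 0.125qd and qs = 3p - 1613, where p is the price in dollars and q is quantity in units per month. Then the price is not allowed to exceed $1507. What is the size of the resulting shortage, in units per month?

Rearranging demand gives qd = 36887 - 8p. Equilibrium: 36887 - 8p = 3p - 1613, so 38500 = 11p and p* = 3500, q* = 8887.
Since 1507 < 3500, the ceiling is binding.
At p = 1507: qd = 36887 - 8·1507 = 24831 and qs = 3·1507 - 1613 = 2908.
Shortage = qd - qs = 24831 - 2908 = 21923.

21923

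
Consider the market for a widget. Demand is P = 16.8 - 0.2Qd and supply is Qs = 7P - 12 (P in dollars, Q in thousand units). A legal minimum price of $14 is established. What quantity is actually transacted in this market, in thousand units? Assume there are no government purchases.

Rearranging demand gives Qd = 84 - 5P. In a free market, 84 - 5P = 7P - 12 gives the equilibrium P* = 8, Q* = 44.
The floor of 14 is above the equilibrium price 8, so it binds.
At P = 14: Qd = 84 - 5·14 = 14 and Qs = 7·14 - 12 = 86.
The quantity actually transacted is the short side, demand: 14.

14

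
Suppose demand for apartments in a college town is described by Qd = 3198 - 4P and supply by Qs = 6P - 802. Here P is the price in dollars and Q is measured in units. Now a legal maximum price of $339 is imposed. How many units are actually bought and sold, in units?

Setting quantity demanded equal to quantity supplied, 3198 - 4P = 6P - 802, gives P* = 400 and Q* = 1598.
Because the ceiling (339) lies below the market-clearing price, it is binding.
At P = 339: Qd = 3198 - 4·339 = 1842 and Qs = 6·339 - 802 = 1232.
The quantity actually transacted is the short side, supply: 1232.

1232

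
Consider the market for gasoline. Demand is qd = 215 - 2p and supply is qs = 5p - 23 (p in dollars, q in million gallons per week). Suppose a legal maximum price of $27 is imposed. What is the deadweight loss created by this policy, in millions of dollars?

Setting quantity demanded equal to quantity supplied, 215 - 2p = 5p - 23, gives p* = 34 and q* = 147.
Because the ceiling (27) lies below the market-clearing price, it is binding.
At p = 27: qd = 215 - 2·27 = 161 and qs = 5·27 - 23 = 112.
Quantity traded falls to 112. At q = 112 the demand price is (215 - 112)/2 = 51.5 and the supply price is (23 + 112)/5 = 27.
Deadweight loss = ½ · (51.5 - 27) · (147 - 112) = ½ · 24.5 · 35 = 428.75.

428.75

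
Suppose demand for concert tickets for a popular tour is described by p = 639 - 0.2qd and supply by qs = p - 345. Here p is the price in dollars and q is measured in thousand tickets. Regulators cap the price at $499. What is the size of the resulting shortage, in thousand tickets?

546

Rearranging demand gives qd = 3195 - 5p. Equilibrium: 3195 - 5p = p - 345, so 3540 = 6p and p* = 590, q* = 245.
Because the ceiling (499) lies below the market-clearing price, it is binding.
At p = 499: qd = 3195 - 5·499 = 700 and qs = 499 - 345 = 154.
Shortage = qd - qs = 700 - 154 = 546.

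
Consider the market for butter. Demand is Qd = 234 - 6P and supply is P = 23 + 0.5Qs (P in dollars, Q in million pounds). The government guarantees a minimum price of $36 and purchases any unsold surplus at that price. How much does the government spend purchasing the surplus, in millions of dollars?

288

Rearranging supply gives Qs = 2P - 46. Without the control the market clears where 234 - 6P = 2P - 46, i.e. P* = 35 and Q* = 24.
The floor of 36 is above the equilibrium price 35, so it binds.
At P = 36: Qd = 234 - 6·36 = 18 and Qs = 2·36 - 46 = 26.
Surplus = Qs - Qd = 8.
Government expenditure = surplus × support price = 8 × 36 = 288.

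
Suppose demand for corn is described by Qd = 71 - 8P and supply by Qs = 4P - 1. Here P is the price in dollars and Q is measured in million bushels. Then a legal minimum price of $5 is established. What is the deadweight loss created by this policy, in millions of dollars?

0

Setting quantity demanded equal to quantity supplied, 71 - 8P = 4P - 1, gives P* = 6 and Q* = 23.
Since 5 is below P* = 6, the floor does not bind and the free-market outcome prevails.
Since the control does not bind, no trades are prevented and deadweight loss is zero.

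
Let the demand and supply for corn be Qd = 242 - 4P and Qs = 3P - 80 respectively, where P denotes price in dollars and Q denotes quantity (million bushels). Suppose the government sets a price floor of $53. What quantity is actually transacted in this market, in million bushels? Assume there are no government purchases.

30

In a free market, 242 - 4P = 3P - 80 gives the equilibrium P* = 46, Q* = 58.
The floor of 53 is above the equilibrium price 46, so it binds.
At P = 53: Qd = 242 - 4·53 = 30 and Qs = 3·53 - 80 = 79.
The quantity actually transacted is the short side, demand: 30.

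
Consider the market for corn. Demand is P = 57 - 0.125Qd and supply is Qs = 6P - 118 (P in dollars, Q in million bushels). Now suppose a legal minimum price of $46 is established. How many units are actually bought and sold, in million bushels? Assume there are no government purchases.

Rearranging demand gives Qd = 456 - 8P. In a free market, 456 - 8P = 6P - 118 gives the equilibrium P* = 41, Q* = 128.
Since 46 > 41, the floor is binding.
At P = 46: Qd = 456 - 8·46 = 88 and Qs = 6·46 - 118 = 158.
The quantity actually transacted is the short side, demand: 88.

88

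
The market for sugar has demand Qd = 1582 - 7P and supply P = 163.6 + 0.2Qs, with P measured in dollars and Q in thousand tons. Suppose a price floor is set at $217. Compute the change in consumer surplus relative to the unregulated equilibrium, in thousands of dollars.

Rearranging supply gives Qs = 5P - 818. Without the control the market clears where 1582 - 7P = 5P - 818, i.e. P* = 200 and Q* = 182.
Since 217 > 200, the floor is binding.
At P = 217: Qd = 1582 - 7·217 = 63 and Qs = 5·217 - 818 = 267.
Consumer surplus without the control is ½ · (226 - 200) · 182 = 2366.
With the floor, consumers buy 63 units at 217, so CS = ½ · (226 - 217) · 63 = 283.5.
Change in consumer surplus = 283.5 - 2366 = -2082.5.

-2082.5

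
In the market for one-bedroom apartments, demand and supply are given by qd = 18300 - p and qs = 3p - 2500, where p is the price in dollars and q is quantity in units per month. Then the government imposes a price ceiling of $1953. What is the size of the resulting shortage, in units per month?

12988

Equilibrium: 18300 - p = 3p - 2500, so 20800 = 4p and p* = 5200, q* = 13100.
Since 1953 < 5200, the ceiling is binding.
At p = 1953: qd = 18300 - 1953 = 16347 and qs = 3·1953 - 2500 = 3359.
Shortage = qd - qs = 16347 - 3359 = 12988.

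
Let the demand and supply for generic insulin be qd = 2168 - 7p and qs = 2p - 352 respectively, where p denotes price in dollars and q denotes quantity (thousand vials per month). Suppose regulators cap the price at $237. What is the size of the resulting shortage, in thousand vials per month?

387

Setting quantity demanded equal to quantity supplied, 2168 - 7p = 2p - 352, gives p* = 280 and q* = 208.
Since 237 < 280, the ceiling is binding.
At p = 237: qd = 2168 - 7·237 = 509 and qs = 2·237 - 352 = 122.
Shortage = qd - qs = 509 - 122 = 387.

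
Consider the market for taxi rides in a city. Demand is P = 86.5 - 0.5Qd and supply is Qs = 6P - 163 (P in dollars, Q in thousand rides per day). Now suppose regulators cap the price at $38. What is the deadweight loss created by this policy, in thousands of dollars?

Rearranging demand gives Qd = 173 - 2P. Without the control the market clears where 173 - 2P = 6P - 163, i.e. P* = 42 and Q* = 89.
Because the ceiling (38) lies below the market-clearing price, it is binding.
At P = 38: Qd = 173 - 2·38 = 97 and Qs = 6·38 - 163 = 65.
Quantity traded falls to 65. At Q = 65 the demand price is (173 - 65)/2 = 54 and the supply price is (163 + 65)/6 = 38.
Deadweight loss = ½ · (54 - 38) · (89 - 65) = ½ · 16 · 24 = 192.

192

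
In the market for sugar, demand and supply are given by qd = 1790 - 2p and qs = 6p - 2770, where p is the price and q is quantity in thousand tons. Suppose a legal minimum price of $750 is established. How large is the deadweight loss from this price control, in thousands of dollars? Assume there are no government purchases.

43200

Without the control the market clears where 1790 - 2p = 6p - 2770, i.e. p* = 570 and q* = 650.
Since 750 > 570, the floor is binding.
At p = 750: qd = 1790 - 2·750 = 290 and qs = 6·750 - 2770 = 1730.
Quantity traded falls to 290. At q = 290 the demand price is (1790 - 290)/2 = 750 and the supply price is (2770 + 290)/6 = 510.
Deadweight loss = ½ · (750 - 510) · (650 - 290) = ½ · 240 · 360 = 43200.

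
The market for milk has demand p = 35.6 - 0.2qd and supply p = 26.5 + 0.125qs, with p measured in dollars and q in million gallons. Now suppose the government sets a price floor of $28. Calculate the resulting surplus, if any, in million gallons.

0

Rearranging demand gives qd = 178 - 5p; rearranging supply gives qs = 8p - 212. In a free market, 178 - 5p = 8p - 212 gives the equilibrium p* = 30, q* = 28.
Since 28 is below p* = 30, the floor does not bind and the free-market outcome prevails.
Since the control does not bind, there is no surplus.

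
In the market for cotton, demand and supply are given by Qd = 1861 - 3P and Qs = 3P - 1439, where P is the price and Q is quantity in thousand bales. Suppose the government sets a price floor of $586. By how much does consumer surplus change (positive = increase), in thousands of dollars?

-5652

Equilibrium: 1861 - 3P = 3P - 1439, so 3300 = 6P and P* = 550, Q* = 211.
The floor of 586 is above the equilibrium price 550, so it binds.
At P = 586: Qd = 1861 - 3·586 = 103 and Qs = 3·586 - 1439 = 319.
Consumer surplus without the control is ½ · (1861/3 - 550) · 211 = 44521/6.
With the floor, consumers buy 103 units at 586, so CS = ½ · (1861/3 - 586) · 103 = 10609/6.
Change in consumer surplus = 10609/6 - 44521/6 = -5652.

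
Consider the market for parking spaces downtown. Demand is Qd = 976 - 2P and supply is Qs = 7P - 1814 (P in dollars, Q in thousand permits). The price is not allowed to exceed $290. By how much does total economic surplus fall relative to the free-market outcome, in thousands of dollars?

6300

Without the control the market clears where 976 - 2P = 7P - 1814, i.e. P* = 310 and Q* = 356.
Since 290 < 310, the ceiling is binding.
At P = 290: Qd = 976 - 2·290 = 396 and Qs = 7·290 - 1814 = 216.
Quantity traded falls to 216. At Q = 216 the demand price is (976 - 216)/2 = 380 and the supply price is (1814 + 216)/7 = 290.
Deadweight loss = ½ · (380 - 290) · (356 - 216) = ½ · 90 · 140 = 6300.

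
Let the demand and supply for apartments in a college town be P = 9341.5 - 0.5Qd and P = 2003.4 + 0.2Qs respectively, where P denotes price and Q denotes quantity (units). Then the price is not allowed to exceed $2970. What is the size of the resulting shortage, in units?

7910

Rearranging demand gives Qd = 18683 - 2P; rearranging supply gives Qs = 5P - 10017. In a free market, 18683 - 2P = 5P - 10017 gives the equilibrium P* = 4100, Q* = 10483.
Because the ceiling (2970) lies below the market-clearing price, it is binding.
At P = 2970: Qd = 18683 - 2·2970 = 12743 and Qs = 5·2970 - 10017 = 4833.
Shortage = Qd - Qs = 12743 - 4833 = 7910.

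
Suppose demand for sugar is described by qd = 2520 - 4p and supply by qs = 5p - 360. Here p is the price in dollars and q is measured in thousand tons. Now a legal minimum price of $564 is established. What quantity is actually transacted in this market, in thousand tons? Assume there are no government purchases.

264

In a free market, 2520 - 4p = 5p - 360 gives the equilibrium p* = 320, q* = 1240.
Because the floor (564) lies above the market-clearing price, it is binding.
At p = 564: qd = 2520 - 4·564 = 264 and qs = 5·564 - 360 = 2460.
The quantity actually transacted is the short side, demand: 264.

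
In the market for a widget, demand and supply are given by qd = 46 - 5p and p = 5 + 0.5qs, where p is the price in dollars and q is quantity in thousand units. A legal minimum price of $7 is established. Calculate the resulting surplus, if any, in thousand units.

0

Rearranging supply gives qs = 2p - 10. Setting quantity demanded equal to quantity supplied, 46 - 5p = 2p - 10, gives p* = 8 and q* = 6.
Since 7 is below p* = 8, the floor does not bind and the free-market outcome prevails.
Since the control does not bind, there is no surplus.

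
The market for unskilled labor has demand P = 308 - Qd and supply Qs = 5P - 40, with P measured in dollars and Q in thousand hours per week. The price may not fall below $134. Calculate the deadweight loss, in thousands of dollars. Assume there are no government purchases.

3465.6

Rearranging demand gives Qd = 308 - P. Equilibrium: 308 - P = 5P - 40, so 348 = 6P and P* = 58, Q* = 250.
The floor of 134 is above the equilibrium price 58, so it binds.
At P = 134: Qd = 308 - 134 = 174 and Qs = 5·134 - 40 = 630.
Quantity traded falls to 174. At Q = 174 the demand price is 308 - 174 = 134 and the supply price is (40 + 174)/5 = 42.8.
Deadweight loss = ½ · (134 - 42.8) · (250 - 174) = ½ · 91.2 · 76 = 3465.6.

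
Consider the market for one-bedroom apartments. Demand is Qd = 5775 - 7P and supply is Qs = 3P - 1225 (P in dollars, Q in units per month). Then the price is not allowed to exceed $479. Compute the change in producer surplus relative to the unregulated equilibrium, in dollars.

Setting quantity demanded equal to quantity supplied, 5775 - 7P = 3P - 1225, gives P* = 700 and Q* = 875.
The ceiling of 479 is below the equilibrium price 700, so it binds.
At P = 479: Qd = 5775 - 7·479 = 2422 and Qs = 3·479 - 1225 = 212.
Producer surplus without the control is ½ · (700 - 1225/3) · 875 = 765625/6.
With the ceiling, producers sell 212 units at 479, so PS = ½ · (479 - 1225/3) · 212 = 22472/3.
Change in producer surplus = 22472/3 - 765625/6 = -120113.5.

-120113.5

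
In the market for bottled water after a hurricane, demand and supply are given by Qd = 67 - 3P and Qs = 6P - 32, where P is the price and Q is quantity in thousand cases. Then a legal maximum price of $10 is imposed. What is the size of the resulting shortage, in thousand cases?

9

Without the control the market clears where 67 - 3P = 6P - 32, i.e. P* = 11 and Q* = 34.
Because the ceiling (10) lies below the market-clearing price, it is binding.
At P = 10: Qd = 67 - 3·10 = 37 and Qs = 6·10 - 32 = 28.
Shortage = Qd - Qs = 37 - 28 = 9.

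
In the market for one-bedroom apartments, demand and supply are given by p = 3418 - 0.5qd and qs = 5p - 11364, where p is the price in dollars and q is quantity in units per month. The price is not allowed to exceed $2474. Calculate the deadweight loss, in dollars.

138915

Rearranging demand gives qd = 6836 - 2p. Setting quantity demanded equal to quantity supplied, 6836 - 2p = 5p - 11364, gives p* = 2600 and q* = 1636.
Because the ceiling (2474) lies below the market-clearing price, it is binding.
At p = 2474: qd = 6836 - 2·2474 = 1888 and qs = 5·2474 - 11364 = 1006.
Quantity traded falls to 1006. At q = 1006 the demand price is (6836 - 1006)/2 = 2915 and the supply price is (11364 + 1006)/5 = 2474.
Deadweight loss = ½ · (2915 - 2474) · (1636 - 1006) = ½ · 441 · 630 = 138915.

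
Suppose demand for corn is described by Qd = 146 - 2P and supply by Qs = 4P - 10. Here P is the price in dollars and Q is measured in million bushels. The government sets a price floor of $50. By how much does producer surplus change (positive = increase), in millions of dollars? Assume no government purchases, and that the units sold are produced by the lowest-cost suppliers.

816

Without the control the market clears where 146 - 2P = 4P - 10, i.e. P* = 26 and Q* = 94.
The floor of 50 is above the equilibrium price 26, so it binds.
At P = 50: Qd = 146 - 2·50 = 46 and Qs = 4·50 - 10 = 190.
Producer surplus without the control is ½ · (26 - 2.5) · 94 = 1104.5.
With the floor, 46 units are sold at 50. The supply price at Q = 46 is 14, so PS = ½ · [(50 - 2.5) + (50 - 14)] · 46 = 1920.5.
Change in producer surplus = 1920.5 - 1104.5 = 816.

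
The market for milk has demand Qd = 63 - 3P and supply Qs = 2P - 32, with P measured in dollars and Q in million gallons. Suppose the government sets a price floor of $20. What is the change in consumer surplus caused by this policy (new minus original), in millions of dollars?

-4.5

Setting quantity demanded equal to quantity supplied, 63 - 3P = 2P - 32, gives P* = 19 and Q* = 6.
Since 20 > 19, the floor is binding.
At P = 20: Qd = 63 - 3·20 = 3 and Qs = 2·20 - 32 = 8.
Consumer surplus without the control is ½ · (21 - 19) · 6 = 6.
With the floor, consumers buy 3 units at 20, so CS = ½ · (21 - 20) · 3 = 1.5.
Change in consumer surplus = 1.5 - 6 = -4.5.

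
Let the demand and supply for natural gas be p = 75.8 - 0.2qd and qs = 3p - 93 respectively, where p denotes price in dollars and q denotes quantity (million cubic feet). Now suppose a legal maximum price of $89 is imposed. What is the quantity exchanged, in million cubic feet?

84

Rearranging demand gives qd = 379 - 5p. Equilibrium: 379 - 5p = 3p - 93, so 472 = 8p and p* = 59, q* = 84.
Since 89 is above p* = 59, the ceiling does not bind and the free-market outcome prevails.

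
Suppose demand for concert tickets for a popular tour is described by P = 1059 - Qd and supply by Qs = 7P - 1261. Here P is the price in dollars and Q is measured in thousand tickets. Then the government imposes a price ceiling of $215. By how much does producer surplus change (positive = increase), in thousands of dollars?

Rearranging demand gives Qd = 1059 - P. Setting quantity demanded equal to quantity supplied, 1059 - P = 7P - 1261, gives P* = 290 and Q* = 769.
Since 215 < 290, the ceiling is binding.
At P = 215: Qd = 1059 - 215 = 844 and Qs = 7·215 - 1261 = 244.
Producer surplus without the control is ½ · (290 - 1261/7) · 769 = 591361/14.
With the ceiling, producers sell 244 units at 215, so PS = ½ · (215 - 1261/7) · 244 = 29768/7.
Change in producer surplus = 29768/7 - 591361/14 = -37987.5.

-37987.5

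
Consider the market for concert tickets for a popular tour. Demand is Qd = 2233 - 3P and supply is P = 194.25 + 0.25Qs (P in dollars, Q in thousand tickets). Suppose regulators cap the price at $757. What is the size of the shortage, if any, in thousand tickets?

Rearranging supply gives Qs = 4P - 777. Without the control the market clears where 2233 - 3P = 4P - 777, i.e. P* = 430 and Q* = 943.
The ceiling of 757 is above the equilibrium price 430, so it is not binding; the market clears at P* = 430, Q* = 943.
Since the control does not bind, there is no shortage.

0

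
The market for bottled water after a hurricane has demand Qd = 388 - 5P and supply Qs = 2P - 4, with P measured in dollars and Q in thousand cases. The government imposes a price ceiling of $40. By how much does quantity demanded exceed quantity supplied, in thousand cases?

112

Setting quantity demanded equal to quantity supplied, 388 - 5P = 2P - 4, gives P* = 56 and Q* = 108.
Since 40 < 56, the ceiling is binding.
At P = 40: Qd = 388 - 5·40 = 188 and Qs = 2·40 - 4 = 76.
Shortage = Qd - Qs = 188 - 76 = 112.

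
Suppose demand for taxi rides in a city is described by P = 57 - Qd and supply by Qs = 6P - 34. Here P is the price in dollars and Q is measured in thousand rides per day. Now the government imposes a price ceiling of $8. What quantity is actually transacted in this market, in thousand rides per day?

Rearranging demand gives Qd = 57 - P. Setting quantity demanded equal to quantity supplied, 57 - P = 6P - 34, gives P* = 13 and Q* = 44.
The ceiling of 8 is below the equilibrium price 13, so it binds.
At P = 8: Qd = 57 - 8 = 49 and Qs = 6·8 - 34 = 14.
The quantity actually transacted is the short side, supply: 14.

14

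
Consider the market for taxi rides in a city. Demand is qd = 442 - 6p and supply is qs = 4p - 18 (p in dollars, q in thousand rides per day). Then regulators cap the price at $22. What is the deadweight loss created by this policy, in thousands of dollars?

1920

Without the control the market clears where 442 - 6p = 4p - 18, i.e. p* = 46 and q* = 166.
Since 22 < 46, the ceiling is binding.
At p = 22: qd = 442 - 6·22 = 310 and qs = 4·22 - 18 = 70.
Quantity traded falls to 70. At q = 70 the demand price is (442 - 70)/6 = 62 and the supply price is (18 + 70)/4 = 22.
Deadweight loss = ½ · (62 - 22) · (166 - 70) = ½ · 40 · 96 = 1920.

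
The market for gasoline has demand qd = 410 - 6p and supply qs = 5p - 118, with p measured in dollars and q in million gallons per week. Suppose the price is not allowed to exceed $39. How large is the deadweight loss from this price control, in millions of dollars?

In a free market, 410 - 6p = 5p - 118 gives the equilibrium p* = 48, q* = 122.
Because the ceiling (39) lies below the market-clearing price, it is binding.
At p = 39: qd = 410 - 6·39 = 176 and qs = 5·39 - 118 = 77.
Quantity traded falls to 77. At q = 77 the demand price is (410 - 77)/6 = 55.5 and the supply price is (118 + 77)/5 = 39.
Deadweight loss = ½ · (55.5 - 39) · (122 - 77) = ½ · 16.5 · 45 = 371.25.

371.25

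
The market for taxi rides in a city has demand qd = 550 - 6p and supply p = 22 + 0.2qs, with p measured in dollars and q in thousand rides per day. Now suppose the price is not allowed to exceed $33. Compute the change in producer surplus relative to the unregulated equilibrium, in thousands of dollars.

Rearranging supply gives qs = 5p - 110. In a free market, 550 - 6p = 5p - 110 gives the equilibrium p* = 60, q* = 190.
Because the ceiling (33) lies below the market-clearing price, it is binding.
At p = 33: qd = 550 - 6·33 = 352 and qs = 5·33 - 110 = 55.
Producer surplus without the control is ½ · (60 - 22) · 190 = 3610.
With the ceiling, producers sell 55 units at 33, so PS = ½ · (33 - 22) · 55 = 302.5.
Change in producer surplus = 302.5 - 3610 = -3307.5.

-3307.5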